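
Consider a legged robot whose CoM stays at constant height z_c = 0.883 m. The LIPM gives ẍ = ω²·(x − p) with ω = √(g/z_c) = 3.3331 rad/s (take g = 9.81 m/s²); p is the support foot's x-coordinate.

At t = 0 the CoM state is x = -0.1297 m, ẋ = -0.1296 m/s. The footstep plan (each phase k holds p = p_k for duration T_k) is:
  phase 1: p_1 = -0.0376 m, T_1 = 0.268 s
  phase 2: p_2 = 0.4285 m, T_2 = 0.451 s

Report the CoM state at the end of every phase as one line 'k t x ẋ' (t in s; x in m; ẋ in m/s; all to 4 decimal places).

1 0.2680 -0.2085 -0.4970
2 0.7190 -1.3930 -5.7095

phase 1: p=-0.0376, T=0.268, ωT=0.893271, cosh=1.426211, sinh=1.016896; start (x,ẋ)=(-0.129700, -0.129600) → end (x,ẋ)=(-0.208494, -0.497002)
phase 2: p=0.4285, T=0.451, ωT=1.503228, cosh=2.359295, sinh=2.136884; start (x,ẋ)=(-0.208494, -0.497002) → end (x,ẋ)=(-1.392990, -5.709531)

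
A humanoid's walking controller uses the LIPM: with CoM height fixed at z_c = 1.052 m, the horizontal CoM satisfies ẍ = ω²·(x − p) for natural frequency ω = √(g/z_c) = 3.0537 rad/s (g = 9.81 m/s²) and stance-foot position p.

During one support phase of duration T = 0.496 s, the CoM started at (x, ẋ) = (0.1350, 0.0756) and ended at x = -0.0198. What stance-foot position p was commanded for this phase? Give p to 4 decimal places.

ωT = 3.0537·0.496 = 1.514635; cosh(ωT) = 2.383825, sinh(ωT) = 2.163937
x(T) = p + (x₀−p)·cosh(ωT) + (ẋ₀/ω)·sinh(ωT) ⇒ p·(1 − cosh) = x(T) − x₀·cosh − (ẋ₀/ω)·sinh
numerator   = -0.0198 − (0.1350)·2.383825 − (0.0756/3.0537)·2.163937 = -0.395189
denominator = 1 − 2.383825 = -1.383825
p = -0.395189 / -1.383825 = 0.2856

p = 0.2856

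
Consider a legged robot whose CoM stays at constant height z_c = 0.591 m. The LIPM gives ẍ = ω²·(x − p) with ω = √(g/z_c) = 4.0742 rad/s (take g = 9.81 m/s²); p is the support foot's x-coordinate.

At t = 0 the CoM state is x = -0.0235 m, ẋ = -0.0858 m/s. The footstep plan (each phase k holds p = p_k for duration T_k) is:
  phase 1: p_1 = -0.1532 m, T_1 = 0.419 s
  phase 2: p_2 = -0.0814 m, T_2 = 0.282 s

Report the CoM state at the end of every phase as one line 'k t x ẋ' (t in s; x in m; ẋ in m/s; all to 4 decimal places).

phase 1: p=-0.1532, T=0.419, ωT=1.707090, cosh=2.847144, sinh=2.665751; start (x,ẋ)=(-0.023500, -0.085800) → end (x,ẋ)=(0.159936, 1.164361)
phase 2: p=-0.0814, T=0.282, ωT=1.148924, cosh=1.735888, sinh=1.418910; start (x,ẋ)=(0.159936, 1.164361) → end (x,ẋ)=(0.743040, 3.416342)

1 0.4190 0.1599 1.1644
2 0.7010 0.7430 3.4163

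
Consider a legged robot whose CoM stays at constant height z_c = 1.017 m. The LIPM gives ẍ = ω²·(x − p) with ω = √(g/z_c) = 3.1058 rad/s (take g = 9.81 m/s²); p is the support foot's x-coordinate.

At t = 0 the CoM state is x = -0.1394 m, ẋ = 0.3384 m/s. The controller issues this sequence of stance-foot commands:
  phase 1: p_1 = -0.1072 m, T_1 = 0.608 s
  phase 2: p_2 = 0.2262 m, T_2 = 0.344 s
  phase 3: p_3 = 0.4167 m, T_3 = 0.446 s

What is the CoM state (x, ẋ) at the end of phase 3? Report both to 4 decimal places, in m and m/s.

phase 1: p=-0.1072, T=0.608, ωT=1.888326, cosh=3.379812, sinh=3.228487; start (x,ẋ)=(-0.139400, 0.338400) → end (x,ẋ)=(0.135738, 0.820858)
phase 2: p=0.2262, T=0.344, ωT=1.068395, cosh=1.627132, sinh=1.283573; start (x,ẋ)=(0.135738, 0.820858) → end (x,ẋ)=(0.418252, 0.975015)
phase 3: p=0.4167, T=0.446, ωT=1.385187, cosh=2.122925, sinh=1.872648; start (x,ẋ)=(0.418252, 0.975015) → end (x,ẋ)=(1.007882, 2.078910)

x = 1.0079, ẋ = 2.0789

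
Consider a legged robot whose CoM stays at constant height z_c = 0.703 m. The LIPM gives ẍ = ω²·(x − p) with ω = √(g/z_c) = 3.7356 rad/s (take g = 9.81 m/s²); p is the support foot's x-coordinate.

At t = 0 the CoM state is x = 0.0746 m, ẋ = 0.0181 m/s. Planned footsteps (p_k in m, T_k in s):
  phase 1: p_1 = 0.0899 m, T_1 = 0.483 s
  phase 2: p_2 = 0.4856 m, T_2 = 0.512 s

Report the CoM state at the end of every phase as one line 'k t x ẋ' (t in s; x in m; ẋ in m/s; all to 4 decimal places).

1 0.4830 0.0565 -0.1124
2 0.9950 -1.0985 -5.6975

phase 1: p=0.0899, T=0.483, ωT=1.804295, cosh=3.120138, sinh=2.955547; start (x,ẋ)=(0.074600, 0.018100) → end (x,ẋ)=(0.056482, -0.112449)
phase 2: p=0.4856, T=0.512, ωT=1.912627, cosh=3.459273, sinh=3.311581; start (x,ẋ)=(0.056482, -0.112449) → end (x,ẋ)=(-1.098520, -5.697495)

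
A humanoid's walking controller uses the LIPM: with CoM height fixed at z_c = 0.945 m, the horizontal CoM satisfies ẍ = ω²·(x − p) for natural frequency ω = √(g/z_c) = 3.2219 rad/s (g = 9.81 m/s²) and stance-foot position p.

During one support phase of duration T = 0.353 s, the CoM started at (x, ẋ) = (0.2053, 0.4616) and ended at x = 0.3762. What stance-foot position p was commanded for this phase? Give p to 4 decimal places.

p = 0.2463

ωT = 3.2219·0.353 = 1.137331; cosh(ωT) = 1.719554, sinh(ωT) = 1.398880
x(T) = p + (x₀−p)·cosh(ωT) + (ẋ₀/ω)·sinh(ωT) ⇒ p·(1 − cosh) = x(T) − x₀·cosh − (ẋ₀/ω)·sinh
numerator   = 0.3762 − (0.2053)·1.719554 − (0.4616/3.2219)·1.398880 = -0.177241
denominator = 1 − 1.719554 = -0.719554
p = -0.177241 / -0.719554 = 0.2463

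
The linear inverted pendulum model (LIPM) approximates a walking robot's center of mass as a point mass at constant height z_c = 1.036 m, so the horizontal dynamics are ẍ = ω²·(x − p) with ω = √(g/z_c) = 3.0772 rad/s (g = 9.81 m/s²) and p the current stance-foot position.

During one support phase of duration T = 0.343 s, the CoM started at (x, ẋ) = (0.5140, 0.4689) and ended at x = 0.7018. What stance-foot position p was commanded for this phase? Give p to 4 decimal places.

p = 0.5215

ωT = 3.0772·0.343 = 1.055480; cosh(ωT) = 1.610689, sinh(ωT) = 1.262664
x(T) = p + (x₀−p)·cosh(ωT) + (ẋ₀/ω)·sinh(ωT) ⇒ p·(1 − cosh) = x(T) − x₀·cosh − (ẋ₀/ω)·sinh
numerator   = 0.7018 − (0.5140)·1.610689 − (0.4689/3.0772)·1.262664 = -0.318497
denominator = 1 − 1.610689 = -0.610689
p = -0.318497 / -0.610689 = 0.5215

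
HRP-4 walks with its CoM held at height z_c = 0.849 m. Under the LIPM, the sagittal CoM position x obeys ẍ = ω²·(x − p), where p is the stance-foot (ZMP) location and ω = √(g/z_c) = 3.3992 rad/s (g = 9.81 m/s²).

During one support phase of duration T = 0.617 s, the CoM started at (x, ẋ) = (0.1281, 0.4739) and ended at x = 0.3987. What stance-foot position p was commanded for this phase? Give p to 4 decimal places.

ωT = 3.3992·0.617 = 2.097306; cosh(ωT) = 4.133495, sinh(ωT) = 4.010708
x(T) = p + (x₀−p)·cosh(ωT) + (ẋ₀/ω)·sinh(ωT) ⇒ p·(1 − cosh) = x(T) − x₀·cosh − (ẋ₀/ω)·sinh
numerator   = 0.3987 − (0.1281)·4.133495 − (0.4739/3.3992)·4.010708 = -0.689954
denominator = 1 − 4.133495 = -3.133495
p = -0.689954 / -3.133495 = 0.2202

p = 0.2202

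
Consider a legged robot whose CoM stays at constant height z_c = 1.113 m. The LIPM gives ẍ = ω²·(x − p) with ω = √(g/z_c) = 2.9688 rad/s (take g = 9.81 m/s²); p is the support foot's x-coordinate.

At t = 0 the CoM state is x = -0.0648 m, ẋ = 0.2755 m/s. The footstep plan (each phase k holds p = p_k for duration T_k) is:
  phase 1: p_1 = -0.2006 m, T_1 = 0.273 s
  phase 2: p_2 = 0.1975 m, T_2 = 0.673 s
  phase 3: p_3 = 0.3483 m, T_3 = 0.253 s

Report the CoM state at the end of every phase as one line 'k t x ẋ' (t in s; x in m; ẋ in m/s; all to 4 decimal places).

phase 1: p=-0.2006, T=0.273, ωT=0.810482, cosh=1.346818, sinh=0.902175; start (x,ẋ)=(-0.064800, 0.275500) → end (x,ẋ)=(0.066018, 0.734772)
phase 2: p=0.1975, T=0.673, ωT=1.998002, cosh=3.754958, sinh=3.619352; start (x,ẋ)=(0.066018, 0.734772) → end (x,ẋ)=(0.599574, 1.346249)
phase 3: p=0.3483, T=0.253, ωT=0.751106, cosh=1.295594, sinh=0.823750; start (x,ẋ)=(0.599574, 1.346249) → end (x,ẋ)=(1.047391, 2.358694)

1 0.2730 0.0660 0.7348
2 0.9460 0.5996 1.3462
3 1.1990 1.0474 2.3587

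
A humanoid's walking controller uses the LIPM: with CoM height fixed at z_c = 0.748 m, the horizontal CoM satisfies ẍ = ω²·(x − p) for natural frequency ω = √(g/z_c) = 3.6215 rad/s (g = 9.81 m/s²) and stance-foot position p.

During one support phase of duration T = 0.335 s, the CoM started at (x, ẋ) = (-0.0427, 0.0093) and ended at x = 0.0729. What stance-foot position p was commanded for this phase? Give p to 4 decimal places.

ωT = 3.6215·0.335 = 1.213203; cosh(ωT) = 1.830743, sinh(ωT) = 1.533499
x(T) = p + (x₀−p)·cosh(ωT) + (ẋ₀/ω)·sinh(ωT) ⇒ p·(1 − cosh) = x(T) − x₀·cosh − (ẋ₀/ω)·sinh
numerator   = 0.0729 − (-0.0427)·1.830743 − (0.0093/3.6215)·1.533499 = 0.147135
denominator = 1 − 1.830743 = -0.830743
p = 0.147135 / -0.830743 = -0.1771

p = -0.1771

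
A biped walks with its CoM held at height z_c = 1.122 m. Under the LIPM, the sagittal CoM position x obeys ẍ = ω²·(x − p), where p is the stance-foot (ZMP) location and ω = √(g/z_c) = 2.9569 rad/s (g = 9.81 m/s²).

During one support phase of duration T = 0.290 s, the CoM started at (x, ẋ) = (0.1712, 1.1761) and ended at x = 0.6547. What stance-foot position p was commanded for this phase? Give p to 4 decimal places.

ωT = 2.9569·0.290 = 0.857501; cosh(ωT) = 1.390742, sinh(ωT) = 0.966521
x(T) = p + (x₀−p)·cosh(ωT) + (ẋ₀/ω)·sinh(ωT) ⇒ p·(1 − cosh) = x(T) − x₀·cosh − (ẋ₀/ω)·sinh
numerator   = 0.6547 − (0.1712)·1.390742 − (1.1761/2.9569)·0.966521 = 0.032174
denominator = 1 − 1.390742 = -0.390742
p = 0.032174 / -0.390742 = -0.0823

p = -0.0823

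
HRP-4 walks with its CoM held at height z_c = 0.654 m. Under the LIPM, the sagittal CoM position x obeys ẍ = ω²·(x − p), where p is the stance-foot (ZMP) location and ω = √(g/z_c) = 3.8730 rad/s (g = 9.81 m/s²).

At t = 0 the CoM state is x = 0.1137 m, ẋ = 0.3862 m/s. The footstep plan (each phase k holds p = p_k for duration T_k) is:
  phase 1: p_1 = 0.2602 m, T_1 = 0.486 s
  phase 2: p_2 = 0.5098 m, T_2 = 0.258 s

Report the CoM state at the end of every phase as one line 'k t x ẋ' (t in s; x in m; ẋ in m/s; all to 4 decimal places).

phase 1: p=0.2602, T=0.486, ωT=1.882278, cosh=3.360347, sinh=3.208104; start (x,ẋ)=(0.113700, 0.386200) → end (x,ẋ)=(0.087808, -0.522495)
phase 2: p=0.5098, T=0.258, ωT=0.999234, cosh=1.542181, sinh=1.174020; start (x,ẋ)=(0.087808, -0.522495) → end (x,ẋ)=(-0.299371, -2.724567)

1 0.4860 0.0878 -0.5225
2 0.7440 -0.2994 -2.7246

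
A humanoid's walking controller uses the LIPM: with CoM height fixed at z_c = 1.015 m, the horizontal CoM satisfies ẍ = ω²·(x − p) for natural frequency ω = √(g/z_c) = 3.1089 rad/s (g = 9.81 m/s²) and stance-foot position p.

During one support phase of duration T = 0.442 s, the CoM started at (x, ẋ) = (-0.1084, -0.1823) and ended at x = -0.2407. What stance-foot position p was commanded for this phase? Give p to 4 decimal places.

ωT = 3.1089·0.442 = 1.374134; cosh(ωT) = 2.102356, sinh(ωT) = 1.849297
x(T) = p + (x₀−p)·cosh(ωT) + (ẋ₀/ω)·sinh(ωT) ⇒ p·(1 − cosh) = x(T) − x₀·cosh − (ẋ₀/ω)·sinh
numerator   = -0.2407 − (-0.1084)·2.102356 − (-0.1823/3.1089)·1.849297 = 0.095635
denominator = 1 − 2.102356 = -1.102356
p = 0.095635 / -1.102356 = -0.0868

p = -0.0868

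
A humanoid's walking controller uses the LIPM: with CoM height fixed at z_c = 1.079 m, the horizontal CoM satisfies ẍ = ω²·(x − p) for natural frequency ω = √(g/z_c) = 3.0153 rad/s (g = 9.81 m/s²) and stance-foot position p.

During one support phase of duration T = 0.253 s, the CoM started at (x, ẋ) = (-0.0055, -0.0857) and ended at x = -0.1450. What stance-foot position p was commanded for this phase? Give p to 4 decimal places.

p = 0.3732

ωT = 3.0153·0.253 = 0.762871; cosh(ωT) = 1.305375, sinh(ωT) = 0.839049
x(T) = p + (x₀−p)·cosh(ωT) + (ẋ₀/ω)·sinh(ωT) ⇒ p·(1 − cosh) = x(T) − x₀·cosh − (ẋ₀/ω)·sinh
numerator   = -0.1450 − (-0.0055)·1.305375 − (-0.0857/3.0153)·0.839049 = -0.113973
denominator = 1 − 1.305375 = -0.305375
p = -0.113973 / -0.305375 = 0.3732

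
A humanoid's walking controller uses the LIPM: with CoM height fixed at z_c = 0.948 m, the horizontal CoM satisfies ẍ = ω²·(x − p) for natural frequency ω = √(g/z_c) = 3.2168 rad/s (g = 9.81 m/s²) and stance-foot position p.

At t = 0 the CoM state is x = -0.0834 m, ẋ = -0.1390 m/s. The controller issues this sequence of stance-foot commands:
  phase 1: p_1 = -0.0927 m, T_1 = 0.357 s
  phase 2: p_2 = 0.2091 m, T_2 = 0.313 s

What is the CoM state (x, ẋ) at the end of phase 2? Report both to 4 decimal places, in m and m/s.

x = -0.4023, ẋ = -1.6317

phase 1: p=-0.0927, T=0.357, ωT=1.148398, cosh=1.735140, sinh=1.417996; start (x,ẋ)=(-0.083400, -0.139000) → end (x,ẋ)=(-0.137836, -0.198763)
phase 2: p=0.2091, T=0.313, ωT=1.006858, cosh=1.551177, sinh=1.185812; start (x,ẋ)=(-0.137836, -0.198763) → end (x,ẋ)=(-0.402329, -1.631710)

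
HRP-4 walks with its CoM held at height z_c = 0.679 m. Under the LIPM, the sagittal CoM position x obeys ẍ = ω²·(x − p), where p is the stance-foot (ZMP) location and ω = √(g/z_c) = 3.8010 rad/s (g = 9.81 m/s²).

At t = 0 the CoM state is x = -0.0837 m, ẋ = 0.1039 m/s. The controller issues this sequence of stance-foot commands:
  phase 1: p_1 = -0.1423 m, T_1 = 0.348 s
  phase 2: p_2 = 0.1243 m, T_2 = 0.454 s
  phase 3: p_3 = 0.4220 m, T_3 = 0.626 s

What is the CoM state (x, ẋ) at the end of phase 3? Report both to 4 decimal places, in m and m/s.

phase 1: p=-0.1423, T=0.348, ωT=1.322748, cosh=2.010062, sinh=1.743660; start (x,ẋ)=(-0.083700, 0.103900) → end (x,ẋ)=(0.023152, 0.597226)
phase 2: p=0.1243, T=0.454, ωT=1.725654, cosh=2.897125, sinh=2.719068; start (x,ẋ)=(0.023152, 0.597226) → end (x,ẋ)=(0.258492, 0.684860)
phase 3: p=0.4220, T=0.626, ωT=2.379426, cosh=5.445653, sinh=5.353049; start (x,ẋ)=(0.258492, 0.684860) → end (x,ẋ)=(0.496099, 0.402623)

x = 0.4961, ẋ = 0.4026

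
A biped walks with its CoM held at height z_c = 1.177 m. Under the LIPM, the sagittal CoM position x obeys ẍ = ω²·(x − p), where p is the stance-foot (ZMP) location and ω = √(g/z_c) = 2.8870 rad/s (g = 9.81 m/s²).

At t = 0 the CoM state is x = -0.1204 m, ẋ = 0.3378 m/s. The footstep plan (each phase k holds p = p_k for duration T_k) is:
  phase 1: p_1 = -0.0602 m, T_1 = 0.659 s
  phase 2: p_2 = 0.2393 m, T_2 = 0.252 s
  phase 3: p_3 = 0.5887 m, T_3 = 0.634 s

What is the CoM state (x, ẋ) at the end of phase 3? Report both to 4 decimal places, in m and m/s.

x = -0.0168, ẋ = -1.5136

phase 1: p=-0.0602, T=0.659, ωT=1.902533, cosh=3.426021, sinh=3.276831; start (x,ẋ)=(-0.120400, 0.337800) → end (x,ẋ)=(0.116967, 0.587805)
phase 2: p=0.2393, T=0.252, ωT=0.727524, cosh=1.276526, sinh=0.793423; start (x,ẋ)=(0.116967, 0.587805) → end (x,ẋ)=(0.244682, 0.470130)
phase 3: p=0.5887, T=0.634, ωT=1.830358, cosh=3.198237, sinh=3.037881; start (x,ẋ)=(0.244682, 0.470130) → end (x,ẋ)=(-0.016850, -1.513572)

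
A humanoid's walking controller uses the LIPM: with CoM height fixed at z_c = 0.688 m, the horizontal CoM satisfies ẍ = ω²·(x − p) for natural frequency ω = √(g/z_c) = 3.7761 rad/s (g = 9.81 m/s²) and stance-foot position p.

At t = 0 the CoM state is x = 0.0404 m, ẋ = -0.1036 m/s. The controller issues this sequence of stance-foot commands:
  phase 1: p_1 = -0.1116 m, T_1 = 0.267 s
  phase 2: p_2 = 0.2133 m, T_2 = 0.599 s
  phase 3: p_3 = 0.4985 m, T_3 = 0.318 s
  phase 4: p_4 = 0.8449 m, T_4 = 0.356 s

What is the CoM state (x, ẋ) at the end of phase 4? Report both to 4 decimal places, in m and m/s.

phase 1: p=-0.1116, T=0.267, ωT=1.008219, cosh=1.552791, sinh=1.187923; start (x,ẋ)=(0.040400, -0.103600) → end (x,ẋ)=(0.091833, 0.520960)
phase 2: p=0.2133, T=0.599, ωT=2.261884, cosh=4.852657, sinh=4.748503; start (x,ẋ)=(0.091833, 0.520960) → end (x,ẋ)=(0.278976, 0.350032)
phase 3: p=0.4985, T=0.318, ωT=1.200800, cosh=1.811863, sinh=1.510910; start (x,ẋ)=(0.278976, 0.350032) → end (x,ẋ)=(0.240809, -0.618251)
phase 4: p=0.8449, T=0.356, ωT=1.344292, cosh=2.048096, sinh=1.787372; start (x,ẋ)=(0.240809, -0.618251) → end (x,ẋ)=(-0.684979, -5.343427)

x = -0.6850, ẋ = -5.3434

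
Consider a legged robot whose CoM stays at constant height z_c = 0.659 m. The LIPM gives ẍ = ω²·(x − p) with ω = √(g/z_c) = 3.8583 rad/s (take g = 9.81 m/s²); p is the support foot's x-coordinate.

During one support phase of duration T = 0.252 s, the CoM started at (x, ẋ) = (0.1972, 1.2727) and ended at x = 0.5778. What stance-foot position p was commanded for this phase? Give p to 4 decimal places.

ωT = 3.8583·0.252 = 0.972292; cosh(ωT) = 1.511106, sinh(ωT) = 1.132891
x(T) = p + (x₀−p)·cosh(ωT) + (ẋ₀/ω)·sinh(ωT) ⇒ p·(1 − cosh) = x(T) − x₀·cosh − (ẋ₀/ω)·sinh
numerator   = 0.5778 − (0.1972)·1.511106 − (1.2727/3.8583)·1.132891 = -0.093886
denominator = 1 − 1.511106 = -0.511106
p = -0.093886 / -0.511106 = 0.1837

p = 0.1837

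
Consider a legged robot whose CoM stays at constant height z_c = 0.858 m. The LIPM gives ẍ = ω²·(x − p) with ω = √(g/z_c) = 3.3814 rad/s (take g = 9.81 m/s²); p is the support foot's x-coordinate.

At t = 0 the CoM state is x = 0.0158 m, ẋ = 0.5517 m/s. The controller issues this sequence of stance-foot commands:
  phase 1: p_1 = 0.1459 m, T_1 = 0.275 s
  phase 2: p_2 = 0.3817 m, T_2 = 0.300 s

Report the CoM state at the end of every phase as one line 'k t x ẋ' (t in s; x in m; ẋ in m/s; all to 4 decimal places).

phase 1: p=0.1459, T=0.275, ωT=0.929885, cosh=1.464408, sinh=1.069809; start (x,ẋ)=(0.015800, 0.551700) → end (x,ẋ)=(0.129928, 0.337283)
phase 2: p=0.3817, T=0.300, ωT=1.014420, cosh=1.560188, sinh=1.197575; start (x,ẋ)=(0.129928, 0.337283) → end (x,ẋ)=(0.108342, -0.493322)

1 0.2750 0.1299 0.3373
2 0.5750 0.1083 -0.4933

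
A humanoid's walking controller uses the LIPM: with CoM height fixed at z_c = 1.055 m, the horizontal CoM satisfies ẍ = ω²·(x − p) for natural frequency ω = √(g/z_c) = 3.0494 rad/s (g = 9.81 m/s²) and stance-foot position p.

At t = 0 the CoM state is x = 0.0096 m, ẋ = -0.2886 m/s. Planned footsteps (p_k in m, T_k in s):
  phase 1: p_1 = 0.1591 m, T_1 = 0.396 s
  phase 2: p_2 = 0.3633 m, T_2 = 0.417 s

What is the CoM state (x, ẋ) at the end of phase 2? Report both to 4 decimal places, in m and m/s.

x = -1.4882, ẋ = -5.4574

phase 1: p=0.1591, T=0.396, ωT=1.207562, cosh=1.822123, sinh=1.523198; start (x,ẋ)=(0.009600, -0.288600) → end (x,ẋ)=(-0.257465, -1.220268)
phase 2: p=0.3633, T=0.417, ωT=1.271600, cosh=1.923468, sinh=1.643086; start (x,ẋ)=(-0.257465, -1.220268) → end (x,ẋ)=(-1.488230, -5.457444)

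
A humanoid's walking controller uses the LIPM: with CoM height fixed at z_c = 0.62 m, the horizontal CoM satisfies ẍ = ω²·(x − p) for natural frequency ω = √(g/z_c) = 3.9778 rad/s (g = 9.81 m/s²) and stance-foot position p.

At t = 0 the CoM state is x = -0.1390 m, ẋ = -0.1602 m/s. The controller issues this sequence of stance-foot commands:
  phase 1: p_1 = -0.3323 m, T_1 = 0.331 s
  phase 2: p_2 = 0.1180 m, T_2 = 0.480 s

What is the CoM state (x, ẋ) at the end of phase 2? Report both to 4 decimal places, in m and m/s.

x = 0.4963, ẋ = 1.7334

phase 1: p=-0.3323, T=0.331, ωT=1.316652, cosh=1.999470, sinh=1.731439; start (x,ẋ)=(-0.139000, -0.160200) → end (x,ẋ)=(-0.015534, 1.011003)
phase 2: p=0.1180, T=0.480, ωT=1.909344, cosh=3.448419, sinh=3.300241; start (x,ẋ)=(-0.015534, 1.011003) → end (x,ẋ)=(0.496314, 1.733374)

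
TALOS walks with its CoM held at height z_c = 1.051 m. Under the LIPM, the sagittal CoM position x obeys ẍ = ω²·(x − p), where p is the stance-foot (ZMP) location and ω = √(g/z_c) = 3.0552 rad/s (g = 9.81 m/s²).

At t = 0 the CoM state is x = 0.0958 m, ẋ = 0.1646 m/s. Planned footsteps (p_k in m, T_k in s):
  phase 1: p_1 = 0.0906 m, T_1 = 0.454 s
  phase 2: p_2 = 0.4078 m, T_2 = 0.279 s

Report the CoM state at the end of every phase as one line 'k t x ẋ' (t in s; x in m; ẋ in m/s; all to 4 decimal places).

phase 1: p=0.0906, T=0.454, ωT=1.387061, cosh=2.126438, sinh=1.876629; start (x,ẋ)=(0.095800, 0.164600) → end (x,ẋ)=(0.202762, 0.379826)
phase 2: p=0.4078, T=0.279, ωT=0.852401, cosh=1.385830, sinh=0.959440; start (x,ẋ)=(0.202762, 0.379826) → end (x,ẋ)=(0.242930, -0.074652)

1 0.4540 0.2028 0.3798
2 0.7330 0.2429 -0.0747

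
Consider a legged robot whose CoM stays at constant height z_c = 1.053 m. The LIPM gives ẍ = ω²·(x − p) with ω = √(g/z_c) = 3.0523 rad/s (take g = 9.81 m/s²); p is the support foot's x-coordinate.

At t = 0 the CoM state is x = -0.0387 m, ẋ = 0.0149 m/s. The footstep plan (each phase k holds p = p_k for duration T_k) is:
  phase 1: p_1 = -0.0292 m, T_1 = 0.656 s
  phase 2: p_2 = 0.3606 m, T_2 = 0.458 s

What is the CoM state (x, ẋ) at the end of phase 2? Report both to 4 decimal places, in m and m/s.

x = -0.5458, ẋ = -2.4710

phase 1: p=-0.0292, T=0.656, ωT=2.002309, cosh=3.770579, sinh=3.635556; start (x,ẋ)=(-0.038700, 0.014900) → end (x,ẋ)=(-0.047273, -0.049238)
phase 2: p=0.3606, T=0.458, ωT=1.397953, cosh=2.147006, sinh=1.899903; start (x,ẋ)=(-0.047273, -0.049238) → end (x,ẋ)=(-0.545754, -2.471002)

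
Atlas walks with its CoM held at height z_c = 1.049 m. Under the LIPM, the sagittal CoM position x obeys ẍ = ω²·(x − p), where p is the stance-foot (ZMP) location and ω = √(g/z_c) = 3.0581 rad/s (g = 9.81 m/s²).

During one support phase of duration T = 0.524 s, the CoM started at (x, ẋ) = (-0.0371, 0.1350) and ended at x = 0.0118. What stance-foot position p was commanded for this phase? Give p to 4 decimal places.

p = -0.0016

ωT = 3.0581·0.524 = 1.602444; cosh(ωT) = 2.583279, sinh(ωT) = 2.381875
x(T) = p + (x₀−p)·cosh(ωT) + (ẋ₀/ω)·sinh(ωT) ⇒ p·(1 − cosh) = x(T) − x₀·cosh − (ẋ₀/ω)·sinh
numerator   = 0.0118 − (-0.0371)·2.583279 − (0.1350/3.0581)·2.381875 = 0.002492
denominator = 1 − 2.583279 = -1.583279
p = 0.002492 / -1.583279 = -0.0016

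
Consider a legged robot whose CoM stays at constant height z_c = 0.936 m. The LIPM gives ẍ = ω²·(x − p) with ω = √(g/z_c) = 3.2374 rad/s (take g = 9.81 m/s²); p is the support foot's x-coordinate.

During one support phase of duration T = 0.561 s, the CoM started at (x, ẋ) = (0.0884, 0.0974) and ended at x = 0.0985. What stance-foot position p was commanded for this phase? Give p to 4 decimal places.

ωT = 3.2374·0.561 = 1.816181; cosh(ωT) = 3.155491, sinh(ωT) = 2.992845
x(T) = p + (x₀−p)·cosh(ωT) + (ẋ₀/ω)·sinh(ωT) ⇒ p·(1 − cosh) = x(T) − x₀·cosh − (ẋ₀/ω)·sinh
numerator   = 0.0985 − (0.0884)·3.155491 − (0.0974/3.2374)·2.992845 = -0.270488
denominator = 1 − 3.155491 = -2.155491
p = -0.270488 / -2.155491 = 0.1255

p = 0.1255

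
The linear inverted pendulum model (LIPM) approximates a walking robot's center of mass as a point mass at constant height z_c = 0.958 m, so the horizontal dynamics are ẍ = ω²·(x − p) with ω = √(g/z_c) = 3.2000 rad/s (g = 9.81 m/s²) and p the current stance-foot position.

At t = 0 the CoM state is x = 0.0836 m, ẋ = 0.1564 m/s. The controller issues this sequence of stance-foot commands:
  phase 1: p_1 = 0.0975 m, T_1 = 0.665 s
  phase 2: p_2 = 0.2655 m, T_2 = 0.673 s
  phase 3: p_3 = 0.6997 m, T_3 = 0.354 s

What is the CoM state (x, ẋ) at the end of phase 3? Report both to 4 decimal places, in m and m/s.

x = 1.6338, ẋ = 3.4578

phase 1: p=0.0975, T=0.665, ωT=2.128000, cosh=4.258565, sinh=4.139489; start (x,ẋ)=(0.083600, 0.156400) → end (x,ẋ)=(0.240623, 0.481915)
phase 2: p=0.2655, T=0.673, ωT=2.153600, cosh=4.365943, sinh=4.249877; start (x,ẋ)=(0.240623, 0.481915) → end (x,ẋ)=(0.796915, 1.765703)
phase 3: p=0.6997, T=0.354, ωT=1.132800, cosh=1.713233, sinh=1.391103; start (x,ẋ)=(0.796915, 1.765703) → end (x,ẋ)=(1.633839, 3.457818)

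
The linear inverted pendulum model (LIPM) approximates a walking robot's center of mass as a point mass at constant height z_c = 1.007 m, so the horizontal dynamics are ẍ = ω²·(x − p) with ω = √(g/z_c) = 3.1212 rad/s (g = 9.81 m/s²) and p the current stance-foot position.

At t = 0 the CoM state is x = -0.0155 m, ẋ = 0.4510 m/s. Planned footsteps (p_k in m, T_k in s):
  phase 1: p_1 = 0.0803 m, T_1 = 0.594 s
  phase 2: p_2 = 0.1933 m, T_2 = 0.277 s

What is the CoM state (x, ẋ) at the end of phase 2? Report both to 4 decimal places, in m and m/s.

phase 1: p=0.0803, T=0.594, ωT=1.853993, cosh=3.270937, sinh=3.114327; start (x,ẋ)=(-0.015500, 0.451000) → end (x,ẋ)=(0.216951, 0.543975)
phase 2: p=0.1933, T=0.277, ωT=0.864572, cosh=1.397611, sinh=0.976380; start (x,ẋ)=(0.216951, 0.543975) → end (x,ẋ)=(0.396522, 0.832341)

x = 0.3965, ẋ = 0.8323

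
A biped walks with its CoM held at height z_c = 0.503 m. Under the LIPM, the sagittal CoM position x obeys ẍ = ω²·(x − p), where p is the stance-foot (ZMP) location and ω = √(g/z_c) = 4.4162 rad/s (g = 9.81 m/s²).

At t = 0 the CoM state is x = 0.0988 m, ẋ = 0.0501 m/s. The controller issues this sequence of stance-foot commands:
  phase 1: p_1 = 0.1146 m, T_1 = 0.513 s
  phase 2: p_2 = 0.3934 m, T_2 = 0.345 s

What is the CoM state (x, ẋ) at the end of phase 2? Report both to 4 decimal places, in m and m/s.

phase 1: p=0.1146, T=0.513, ωT=2.265511, cosh=4.869910, sinh=4.766133; start (x,ẋ)=(0.098800, 0.050100) → end (x,ẋ)=(0.091725, -0.088579)
phase 2: p=0.3934, T=0.345, ωT=1.523589, cosh=2.403296, sinh=2.185368; start (x,ẋ)=(0.091725, -0.088579) → end (x,ẋ)=(-0.375447, -3.124351)

x = -0.3754, ẋ = -3.1244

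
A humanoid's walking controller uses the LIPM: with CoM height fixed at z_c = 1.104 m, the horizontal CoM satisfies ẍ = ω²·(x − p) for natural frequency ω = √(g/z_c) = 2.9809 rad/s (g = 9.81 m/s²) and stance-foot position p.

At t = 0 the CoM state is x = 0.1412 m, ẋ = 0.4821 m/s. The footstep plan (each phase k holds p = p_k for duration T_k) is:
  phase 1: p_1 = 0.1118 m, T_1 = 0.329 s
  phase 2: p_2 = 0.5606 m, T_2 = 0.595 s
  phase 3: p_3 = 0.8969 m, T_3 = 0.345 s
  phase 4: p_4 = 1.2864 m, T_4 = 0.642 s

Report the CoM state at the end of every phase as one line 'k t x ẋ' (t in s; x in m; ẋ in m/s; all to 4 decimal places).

phase 1: p=0.1118, T=0.329, ωT=0.980716, cosh=1.520704, sinh=1.145661; start (x,ẋ)=(0.141200, 0.482100) → end (x,ẋ)=(0.341796, 0.833535)
phase 2: p=0.5606, T=0.595, ωT=1.773635, cosh=3.030975, sinh=2.861260; start (x,ẋ)=(0.341796, 0.833535) → end (x,ẋ)=(0.697492, 0.660218)
phase 3: p=0.8969, T=0.345, ωT=1.028410, cosh=1.577096, sinh=1.219521; start (x,ẋ)=(0.697492, 0.660218) → end (x,ẋ)=(0.852517, 0.316324)
phase 4: p=1.2864, T=0.642, ωT=1.913738, cosh=3.462953, sinh=3.315425; start (x,ẋ)=(0.852517, 0.316324) → end (x,ẋ)=(0.135706, -3.192630)

1 0.3290 0.3418 0.8335
2 0.9240 0.6975 0.6602
3 1.2690 0.8525 0.3163
4 1.9110 0.1357 -3.1926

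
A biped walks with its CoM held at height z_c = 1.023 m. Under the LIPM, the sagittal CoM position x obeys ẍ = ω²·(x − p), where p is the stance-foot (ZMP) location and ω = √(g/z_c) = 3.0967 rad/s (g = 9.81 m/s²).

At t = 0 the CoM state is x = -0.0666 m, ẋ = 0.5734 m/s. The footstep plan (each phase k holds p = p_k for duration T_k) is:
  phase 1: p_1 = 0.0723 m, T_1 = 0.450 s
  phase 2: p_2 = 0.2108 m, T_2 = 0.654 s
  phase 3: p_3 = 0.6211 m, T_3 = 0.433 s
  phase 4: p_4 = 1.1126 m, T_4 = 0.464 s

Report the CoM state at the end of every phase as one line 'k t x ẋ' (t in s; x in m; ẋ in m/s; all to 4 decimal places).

1 0.4500 0.1253 0.4132
2 1.1040 0.3778 0.6068
3 1.5370 0.4732 -0.1021
4 2.0010 -0.3739 -4.1570

phase 1: p=0.0723, T=0.450, ωT=1.393515, cosh=2.138594, sinh=1.890393; start (x,ẋ)=(-0.066600, 0.573400) → end (x,ẋ)=(0.125284, 0.413152)
phase 2: p=0.2108, T=0.654, ωT=2.025242, cosh=3.854953, sinh=3.722991; start (x,ẋ)=(0.125284, 0.413152) → end (x,ẋ)=(0.377848, 0.606764)
phase 3: p=0.6211, T=0.433, ωT=1.340871, cosh=2.041995, sinh=1.780377; start (x,ẋ)=(0.377848, 0.606764) → end (x,ẋ)=(0.473226, -0.102109)
phase 4: p=1.1126, T=0.464, ωT=1.436869, cosh=2.222586, sinh=1.984915; start (x,ẋ)=(0.473226, -0.102109) → end (x,ẋ)=(-0.373912, -4.156974)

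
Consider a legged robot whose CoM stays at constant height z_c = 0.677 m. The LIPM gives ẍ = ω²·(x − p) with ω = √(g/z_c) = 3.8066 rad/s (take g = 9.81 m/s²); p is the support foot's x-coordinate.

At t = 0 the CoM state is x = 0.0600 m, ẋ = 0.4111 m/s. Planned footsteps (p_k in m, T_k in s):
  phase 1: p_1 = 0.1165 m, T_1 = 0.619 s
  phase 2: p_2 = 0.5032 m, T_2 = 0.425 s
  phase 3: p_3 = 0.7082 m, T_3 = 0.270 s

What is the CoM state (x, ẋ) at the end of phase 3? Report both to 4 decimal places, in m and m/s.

x = 1.4747, ẋ = 3.3056

phase 1: p=0.1165, T=0.619, ωT=2.356285, cosh=5.323227, sinh=5.228456; start (x,ẋ)=(0.060000, 0.411100) → end (x,ẋ)=(0.380393, 1.063880)
phase 2: p=0.5032, T=0.425, ωT=1.617805, cosh=2.620172, sinh=2.421839; start (x,ẋ)=(0.380393, 1.063880) → end (x,ẋ)=(0.858288, 1.655396)
phase 3: p=0.7082, T=0.270, ωT=1.027782, cosh=1.576330, sinh=1.218530; start (x,ẋ)=(0.858288, 1.655396) → end (x,ẋ)=(1.474697, 3.305627)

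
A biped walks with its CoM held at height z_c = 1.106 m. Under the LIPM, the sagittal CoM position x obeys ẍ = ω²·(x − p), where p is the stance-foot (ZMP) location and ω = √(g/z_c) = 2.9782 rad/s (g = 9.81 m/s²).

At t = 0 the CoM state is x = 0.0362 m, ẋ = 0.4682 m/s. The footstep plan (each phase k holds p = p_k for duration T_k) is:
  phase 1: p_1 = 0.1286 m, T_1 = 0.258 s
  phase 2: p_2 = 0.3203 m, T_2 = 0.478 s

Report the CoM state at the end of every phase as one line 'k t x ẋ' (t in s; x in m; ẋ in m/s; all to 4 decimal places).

phase 1: p=0.1286, T=0.258, ωT=0.768376, cosh=1.310013, sinh=0.846247; start (x,ẋ)=(0.036200, 0.468200) → end (x,ẋ)=(0.140593, 0.380473)
phase 2: p=0.3203, T=0.478, ωT=1.423580, cosh=2.196403, sinh=1.955553; start (x,ẋ)=(0.140593, 0.380473) → end (x,ẋ)=(0.175417, -0.210949)

1 0.2580 0.1406 0.3805
2 0.7360 0.1754 -0.2109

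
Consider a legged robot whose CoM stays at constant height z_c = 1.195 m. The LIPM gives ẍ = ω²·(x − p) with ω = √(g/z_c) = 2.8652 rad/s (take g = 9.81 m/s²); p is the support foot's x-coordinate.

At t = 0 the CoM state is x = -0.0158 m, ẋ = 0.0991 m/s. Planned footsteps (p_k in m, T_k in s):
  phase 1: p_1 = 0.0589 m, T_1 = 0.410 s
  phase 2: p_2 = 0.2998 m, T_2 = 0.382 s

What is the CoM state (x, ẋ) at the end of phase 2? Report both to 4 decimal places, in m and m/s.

phase 1: p=0.0589, T=0.410, ωT=1.174732, cosh=1.773088, sinh=1.464187; start (x,ẋ)=(-0.015800, 0.099100) → end (x,ẋ)=(-0.022907, -0.137667)
phase 2: p=0.2998, T=0.382, ωT=1.094506, cosh=1.661206, sinh=1.326501; start (x,ẋ)=(-0.022907, -0.137667) → end (x,ẋ)=(-0.300019, -1.455205)

x = -0.3000, ẋ = -1.4552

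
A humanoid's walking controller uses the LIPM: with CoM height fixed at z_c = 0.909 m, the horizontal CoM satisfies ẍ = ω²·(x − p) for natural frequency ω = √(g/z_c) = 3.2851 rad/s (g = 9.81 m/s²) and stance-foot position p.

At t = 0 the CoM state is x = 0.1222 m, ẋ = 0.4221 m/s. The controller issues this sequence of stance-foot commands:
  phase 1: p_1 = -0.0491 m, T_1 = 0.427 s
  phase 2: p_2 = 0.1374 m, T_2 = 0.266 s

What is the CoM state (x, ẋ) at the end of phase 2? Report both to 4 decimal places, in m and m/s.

x = 1.3377, ẋ = 4.1844

phase 1: p=-0.0491, T=0.427, ωT=1.402738, cosh=2.156120, sinh=1.910197; start (x,ẋ)=(0.122200, 0.422100) → end (x,ẋ)=(0.565683, 1.985038)
phase 2: p=0.1374, T=0.266, ωT=0.873837, cosh=1.406717, sinh=0.989369; start (x,ẋ)=(0.565683, 1.985038) → end (x,ẋ)=(1.337704, 4.184382)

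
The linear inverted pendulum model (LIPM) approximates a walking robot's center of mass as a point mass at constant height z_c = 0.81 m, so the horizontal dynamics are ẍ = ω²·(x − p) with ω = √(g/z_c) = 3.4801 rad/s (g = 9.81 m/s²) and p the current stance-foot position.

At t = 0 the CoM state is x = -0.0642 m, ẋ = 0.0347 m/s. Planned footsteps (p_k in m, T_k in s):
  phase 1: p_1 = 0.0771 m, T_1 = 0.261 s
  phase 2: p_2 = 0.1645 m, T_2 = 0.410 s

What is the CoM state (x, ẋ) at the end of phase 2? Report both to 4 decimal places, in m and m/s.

phase 1: p=0.0771, T=0.261, ωT=0.908306, cosh=1.441662, sinh=1.038456; start (x,ẋ)=(-0.064200, 0.034700) → end (x,ẋ)=(-0.116252, -0.460623)
phase 2: p=0.1645, T=0.410, ωT=1.426841, cosh=2.202793, sinh=1.962727; start (x,ẋ)=(-0.116252, -0.460623) → end (x,ẋ)=(-0.713724, -2.932332)

x = -0.7137, ẋ = -2.9323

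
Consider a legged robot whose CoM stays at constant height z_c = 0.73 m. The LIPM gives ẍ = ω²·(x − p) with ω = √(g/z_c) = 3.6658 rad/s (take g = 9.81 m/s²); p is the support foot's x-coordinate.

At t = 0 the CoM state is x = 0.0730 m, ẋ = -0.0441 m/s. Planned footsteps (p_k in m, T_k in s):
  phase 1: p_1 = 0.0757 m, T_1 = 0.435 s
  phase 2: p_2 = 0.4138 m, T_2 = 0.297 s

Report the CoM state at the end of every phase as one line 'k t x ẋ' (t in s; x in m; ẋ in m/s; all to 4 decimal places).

phase 1: p=0.0757, T=0.435, ωT=1.594623, cosh=2.564728, sinh=2.361743; start (x,ẋ)=(0.073000, -0.044100) → end (x,ẋ)=(0.040363, -0.136480)
phase 2: p=0.4138, T=0.297, ωT=1.088743, cosh=1.653588, sinh=1.316949; start (x,ẋ)=(0.040363, -0.136480) → end (x,ẋ)=(-0.252742, -2.028512)

1 0.4350 0.0404 -0.1365
2 0.7320 -0.2527 -2.0285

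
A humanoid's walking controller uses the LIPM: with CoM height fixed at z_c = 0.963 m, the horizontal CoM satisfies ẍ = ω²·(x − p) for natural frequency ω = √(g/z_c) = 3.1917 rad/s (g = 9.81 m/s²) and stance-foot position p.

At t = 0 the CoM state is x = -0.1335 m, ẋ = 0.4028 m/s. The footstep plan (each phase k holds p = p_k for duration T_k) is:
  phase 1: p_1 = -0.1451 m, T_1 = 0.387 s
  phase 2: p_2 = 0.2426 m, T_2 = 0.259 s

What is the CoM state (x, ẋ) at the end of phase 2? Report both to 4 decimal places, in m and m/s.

phase 1: p=-0.1451, T=0.387, ωT=1.235188, cosh=1.864902, sinh=1.574122; start (x,ẋ)=(-0.133500, 0.402800) → end (x,ẋ)=(0.075191, 0.809463)
phase 2: p=0.2426, T=0.259, ωT=0.826650, cosh=1.361581, sinh=0.924069; start (x,ẋ)=(0.075191, 0.809463) → end (x,ẋ)=(0.249016, 0.608400)

x = 0.2490, ẋ = 0.6084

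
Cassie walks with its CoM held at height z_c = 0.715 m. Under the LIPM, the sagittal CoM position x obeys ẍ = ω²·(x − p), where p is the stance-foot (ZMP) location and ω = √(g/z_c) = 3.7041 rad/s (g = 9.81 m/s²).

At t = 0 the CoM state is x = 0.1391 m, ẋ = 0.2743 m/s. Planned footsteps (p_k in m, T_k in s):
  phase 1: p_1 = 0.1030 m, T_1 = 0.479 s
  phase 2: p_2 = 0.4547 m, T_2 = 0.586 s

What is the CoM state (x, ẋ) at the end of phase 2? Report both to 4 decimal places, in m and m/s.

phase 1: p=0.1030, T=0.479, ωT=1.774264, cosh=3.032774, sinh=2.863166; start (x,ẋ)=(0.139100, 0.274300) → end (x,ẋ)=(0.424509, 1.214747)
phase 2: p=0.4547, T=0.586, ωT=2.170603, cosh=4.438836, sinh=4.324727; start (x,ẋ)=(0.424509, 1.214747) → end (x,ẋ)=(1.738968, 4.908431)

x = 1.7390, ẋ = 4.9084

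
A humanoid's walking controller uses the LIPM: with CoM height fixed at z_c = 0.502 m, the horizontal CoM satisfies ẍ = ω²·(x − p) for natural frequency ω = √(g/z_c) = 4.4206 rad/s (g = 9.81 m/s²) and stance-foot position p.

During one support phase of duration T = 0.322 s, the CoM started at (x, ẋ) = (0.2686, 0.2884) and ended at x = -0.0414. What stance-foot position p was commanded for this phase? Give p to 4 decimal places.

ωT = 4.4206·0.322 = 1.423433; cosh(ωT) = 2.196117, sinh(ωT) = 1.955231
x(T) = p + (x₀−p)·cosh(ωT) + (ẋ₀/ω)·sinh(ωT) ⇒ p·(1 − cosh) = x(T) − x₀·cosh − (ẋ₀/ω)·sinh
numerator   = -0.0414 − (0.2686)·2.196117 − (0.2884/4.4206)·1.955231 = -0.758836
denominator = 1 − 2.196117 = -1.196117
p = -0.758836 / -1.196117 = 0.6344

p = 0.6344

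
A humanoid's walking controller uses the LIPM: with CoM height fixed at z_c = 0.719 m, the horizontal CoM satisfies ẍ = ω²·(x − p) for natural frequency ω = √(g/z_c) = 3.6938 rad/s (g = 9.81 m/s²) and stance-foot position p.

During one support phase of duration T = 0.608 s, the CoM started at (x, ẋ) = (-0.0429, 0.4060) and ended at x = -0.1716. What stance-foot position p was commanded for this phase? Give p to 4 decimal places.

p = 0.1271

ωT = 3.6938·0.608 = 2.245830; cosh(ωT) = 4.777049, sinh(ωT) = 4.671209
x(T) = p + (x₀−p)·cosh(ωT) + (ẋ₀/ω)·sinh(ωT) ⇒ p·(1 − cosh) = x(T) − x₀·cosh − (ẋ₀/ω)·sinh
numerator   = -0.1716 − (-0.0429)·4.777049 − (0.4060/3.6938)·4.671209 = -0.480095
denominator = 1 − 4.777049 = -3.777049
p = -0.480095 / -3.777049 = 0.1271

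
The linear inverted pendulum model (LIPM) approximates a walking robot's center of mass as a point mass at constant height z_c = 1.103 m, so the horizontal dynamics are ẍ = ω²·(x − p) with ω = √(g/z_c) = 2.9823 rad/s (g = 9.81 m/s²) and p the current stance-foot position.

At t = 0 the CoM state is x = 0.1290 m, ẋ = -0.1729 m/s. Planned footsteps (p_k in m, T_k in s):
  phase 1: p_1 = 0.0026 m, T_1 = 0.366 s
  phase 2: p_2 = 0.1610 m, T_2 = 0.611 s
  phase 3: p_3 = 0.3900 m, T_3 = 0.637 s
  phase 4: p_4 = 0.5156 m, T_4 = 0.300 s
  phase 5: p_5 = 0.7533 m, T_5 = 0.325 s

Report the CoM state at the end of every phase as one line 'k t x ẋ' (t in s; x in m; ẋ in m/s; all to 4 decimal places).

phase 1: p=0.0026, T=0.366, ωT=1.091522, cosh=1.657254, sinh=1.321549; start (x,ẋ)=(0.129000, -0.172900) → end (x,ẋ)=(0.135460, 0.211636)
phase 2: p=0.1610, T=0.611, ωT=1.822185, cosh=3.173516, sinh=3.011844; start (x,ẋ)=(0.135460, 0.211636) → end (x,ẋ)=(0.293679, 0.442219)
phase 3: p=0.3900, T=0.637, ωT=1.899725, cosh=3.416833, sinh=3.267224; start (x,ẋ)=(0.293679, 0.442219) → end (x,ẋ)=(0.545357, 0.572457)
phase 4: p=0.5156, T=0.300, ωT=0.894690, cosh=1.427656, sinh=1.018921; start (x,ẋ)=(0.545357, 0.572457) → end (x,ẋ)=(0.753666, 0.907694)
phase 5: p=0.7533, T=0.325, ωT=0.969248, cosh=1.507664, sinh=1.128296; start (x,ẋ)=(0.753666, 0.907694) → end (x,ẋ)=(1.097260, 1.369728)

1 0.3660 0.1355 0.2116
2 0.9770 0.2937 0.4422
3 1.6140 0.5454 0.5725
4 1.9140 0.7537 0.9077
5 2.2390 1.0973 1.3697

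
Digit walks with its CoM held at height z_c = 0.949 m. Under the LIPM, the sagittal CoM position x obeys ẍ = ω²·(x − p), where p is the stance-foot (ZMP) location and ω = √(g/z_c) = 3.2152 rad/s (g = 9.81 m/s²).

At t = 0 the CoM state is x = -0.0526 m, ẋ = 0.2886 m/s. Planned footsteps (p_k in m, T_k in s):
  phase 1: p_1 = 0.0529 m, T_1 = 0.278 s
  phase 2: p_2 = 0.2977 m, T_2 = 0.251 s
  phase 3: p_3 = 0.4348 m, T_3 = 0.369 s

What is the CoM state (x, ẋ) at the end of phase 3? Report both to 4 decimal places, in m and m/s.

phase 1: p=0.0529, T=0.278, ωT=0.893826, cosh=1.426776, sinh=1.017688; start (x,ẋ)=(-0.052600, 0.288600) → end (x,ẋ)=(-0.006276, 0.066564)
phase 2: p=0.2977, T=0.251, ωT=0.807015, cosh=1.343698, sinh=0.897510; start (x,ẋ)=(-0.006276, 0.066564) → end (x,ẋ)=(-0.092171, -0.787734)
phase 3: p=0.4348, T=0.369, ωT=1.186409, cosh=1.790307, sinh=1.484991; start (x,ẋ)=(-0.092171, -0.787734) → end (x,ẋ)=(-0.872467, -3.926331)

x = -0.8725, ẋ = -3.9263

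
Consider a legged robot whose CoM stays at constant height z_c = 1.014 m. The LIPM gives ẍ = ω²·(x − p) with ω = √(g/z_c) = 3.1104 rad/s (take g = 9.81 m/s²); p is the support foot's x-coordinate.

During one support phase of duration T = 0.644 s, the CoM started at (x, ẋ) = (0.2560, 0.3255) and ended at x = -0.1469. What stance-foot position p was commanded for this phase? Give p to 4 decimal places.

p = 0.5386

ωT = 3.1104·0.644 = 2.003098; cosh(ωT) = 3.773448, sinh(ωT) = 3.638532
x(T) = p + (x₀−p)·cosh(ωT) + (ẋ₀/ω)·sinh(ωT) ⇒ p·(1 − cosh) = x(T) − x₀·cosh − (ẋ₀/ω)·sinh
numerator   = -0.1469 − (0.2560)·3.773448 − (0.3255/3.1104)·3.638532 = -1.493671
denominator = 1 − 3.773448 = -2.773448
p = -1.493671 / -2.773448 = 0.5386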